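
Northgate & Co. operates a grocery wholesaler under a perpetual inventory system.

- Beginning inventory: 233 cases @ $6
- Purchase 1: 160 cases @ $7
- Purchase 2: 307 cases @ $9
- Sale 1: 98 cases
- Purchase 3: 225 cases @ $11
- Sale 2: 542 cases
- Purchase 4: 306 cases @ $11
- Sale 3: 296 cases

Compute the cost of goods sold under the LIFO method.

Sale 1 (98) [LIFO — newest first]: 98 @ $9 = $882
Sale 2 (542) [LIFO — newest first]: 225 @ $11 + 209 @ $9 + 108 @ $7 = $5,112
Sale 3 (296) [LIFO — newest first]: 296 @ $11 = $3,256
Total COGS = $882 + $5,112 + $3,256 = $9,250
Ending inventory: 233 @ $6 + 52 @ $7 + 10 @ $11 = $1,872
Check: goods available $11,122 = COGS $9,250 + ending $1,872

COGS = $9,250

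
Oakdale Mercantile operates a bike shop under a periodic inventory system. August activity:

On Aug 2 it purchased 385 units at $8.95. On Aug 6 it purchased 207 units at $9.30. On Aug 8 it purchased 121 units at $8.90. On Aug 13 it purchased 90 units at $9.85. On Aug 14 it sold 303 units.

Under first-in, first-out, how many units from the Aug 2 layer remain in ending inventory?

82

Aug 14, 303 sold [FIFO — oldest first]: 303 @ $8.95 = $2,711.85
Ending inventory: 82 @ $8.95 + 207 @ $9.30 + 121 @ $8.90 + 90 @ $9.85 = $4,622.40
Check: goods available $7,334.25 = COGS $2,711.85 + ending $4,622.40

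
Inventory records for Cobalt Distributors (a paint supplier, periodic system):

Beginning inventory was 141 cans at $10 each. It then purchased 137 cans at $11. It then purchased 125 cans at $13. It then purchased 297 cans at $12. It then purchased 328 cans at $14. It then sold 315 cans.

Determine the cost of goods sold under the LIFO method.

COGS = $4,410

Sale 1 (315) [LIFO — newest first]: 315 @ $14 = $4,410
Ending inventory: 141 @ $10 + 137 @ $11 + 125 @ $13 + 297 @ $12 + 13 @ $14 = $8,288
Check: goods available $12,698 = COGS $4,410 + ending $8,288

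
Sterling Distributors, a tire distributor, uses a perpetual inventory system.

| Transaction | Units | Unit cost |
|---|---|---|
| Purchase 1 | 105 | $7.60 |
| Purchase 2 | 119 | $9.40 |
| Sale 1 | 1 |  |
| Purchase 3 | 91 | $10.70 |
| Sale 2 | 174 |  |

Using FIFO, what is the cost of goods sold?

COGS = $1,456.00

Sale 1 (1) [FIFO — oldest first]: 1 @ $7.60 = $7.60
Sale 2 (174) [FIFO — oldest first]: 104 @ $7.60 + 70 @ $9.40 = $1,448.40
Total COGS = $7.60 + $1,448.40 = $1,456.00
Ending inventory: 49 @ $9.40 + 91 @ $10.70 = $1,434.30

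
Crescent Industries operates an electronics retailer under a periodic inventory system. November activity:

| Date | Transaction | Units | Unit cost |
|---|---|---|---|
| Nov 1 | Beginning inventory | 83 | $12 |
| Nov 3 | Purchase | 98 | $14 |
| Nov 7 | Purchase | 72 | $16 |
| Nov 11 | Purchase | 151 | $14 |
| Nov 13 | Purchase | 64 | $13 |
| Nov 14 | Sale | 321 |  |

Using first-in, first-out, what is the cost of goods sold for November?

COGS = $4,472

Nov 14, 321 sold [FIFO — oldest first]: 83 @ $12 + 98 @ $14 + 72 @ $16 + 68 @ $14 = $4,472
Ending inventory: 83 @ $14 + 64 @ $13 = $1,994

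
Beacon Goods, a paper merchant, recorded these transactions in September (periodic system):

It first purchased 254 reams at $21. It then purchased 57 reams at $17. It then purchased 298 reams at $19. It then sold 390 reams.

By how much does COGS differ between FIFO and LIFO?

FIFO COGS: 254 @ $21 + 57 @ $17 + 79 @ $19 = $7,804
LIFO COGS: 298 @ $19 + 57 @ $17 + 35 @ $21 = $7,366
Difference = |$7,804 − $7,366| = $438

$438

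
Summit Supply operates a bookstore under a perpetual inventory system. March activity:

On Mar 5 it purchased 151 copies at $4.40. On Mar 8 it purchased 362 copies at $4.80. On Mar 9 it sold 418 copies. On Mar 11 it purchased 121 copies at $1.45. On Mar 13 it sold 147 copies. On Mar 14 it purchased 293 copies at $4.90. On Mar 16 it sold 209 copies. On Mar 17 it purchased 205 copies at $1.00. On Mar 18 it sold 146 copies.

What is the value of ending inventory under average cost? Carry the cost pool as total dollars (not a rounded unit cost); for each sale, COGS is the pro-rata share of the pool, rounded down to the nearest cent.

After Mar 5: 151 on hand, pool $664.40 (≈ $4.4000 each)
After Mar 8: 513 on hand, pool $2,402.00 (≈ $4.6823 each)
Mar 9, sell 418: 418/513 × $2,402.00 → $1,957.18
After Mar 11: 216 on hand, pool $620.27 (≈ $2.8716 each)
Mar 13, sell 147: 147/216 × $620.27 → $422.12
After Mar 14: 362 on hand, pool $1,633.85 (≈ $4.5134 each)
Mar 16, sell 209: 209/362 × $1,633.85 → $943.30
After Mar 17: 358 on hand, pool $895.55 (≈ $2.5015 each)
Mar 18, sell 146: 146/358 × $895.55 → $365.22
Total COGS = $1,957.18 + $422.12 + $943.30 + $365.22 = $3,687.82
Ending inventory (cost pool remaining) = $530.33
Check: goods available $4,218.15 = COGS $3,687.82 + ending $530.33

Ending inventory = $530.33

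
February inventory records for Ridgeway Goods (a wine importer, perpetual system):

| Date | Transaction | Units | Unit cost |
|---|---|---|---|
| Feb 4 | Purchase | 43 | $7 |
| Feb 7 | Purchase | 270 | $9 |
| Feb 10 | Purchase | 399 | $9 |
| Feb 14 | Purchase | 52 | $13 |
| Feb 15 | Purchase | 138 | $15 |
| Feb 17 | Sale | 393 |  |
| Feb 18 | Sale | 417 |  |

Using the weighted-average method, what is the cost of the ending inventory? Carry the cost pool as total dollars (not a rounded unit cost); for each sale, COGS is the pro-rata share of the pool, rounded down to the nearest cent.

Ending inventory = $924.90

After Feb 4: 43 on hand, pool $301.00 (≈ $7.0000 each)
After Feb 7: 313 on hand, pool $2,731.00 (≈ $8.7252 each)
After Feb 10: 712 on hand, pool $6,322.00 (≈ $8.8792 each)
After Feb 14: 764 on hand, pool $6,998.00 (≈ $9.1597 each)
After Feb 15: 902 on hand, pool $9,068.00 (≈ $10.0532 each)
Feb 17, sell 393: 393/902 × $9,068.00 → $3,950.91
Feb 18, sell 417: 417/509 × $5,117.09 → $4,192.19
Total COGS = $3,950.91 + $4,192.19 = $8,143.10
Ending inventory (cost pool remaining) = $924.90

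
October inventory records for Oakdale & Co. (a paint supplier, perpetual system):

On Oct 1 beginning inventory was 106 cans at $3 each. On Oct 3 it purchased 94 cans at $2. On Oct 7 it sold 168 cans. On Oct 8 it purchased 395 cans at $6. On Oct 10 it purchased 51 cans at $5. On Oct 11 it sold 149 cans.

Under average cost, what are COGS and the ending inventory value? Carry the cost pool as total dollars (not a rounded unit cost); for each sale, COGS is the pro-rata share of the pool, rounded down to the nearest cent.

After Oct 1: 106 on hand, pool $318.00 (≈ $3.0000 each)
After Oct 3: 200 on hand, pool $506.00 (≈ $2.5300 each)
Oct 7, sell 168: 168/200 × $506.00 → $425.04
After Oct 8: 427 on hand, pool $2,450.96 (≈ $5.7400 each)
After Oct 10: 478 on hand, pool $2,705.96 (≈ $5.6610 each)
Oct 11, sell 149: 149/478 × $2,705.96 → $843.48
Total COGS = $425.04 + $843.48 = $1,268.52
Ending inventory (cost pool remaining) = $1,862.48

COGS = $1,268.52; ending inventory = $1,862.48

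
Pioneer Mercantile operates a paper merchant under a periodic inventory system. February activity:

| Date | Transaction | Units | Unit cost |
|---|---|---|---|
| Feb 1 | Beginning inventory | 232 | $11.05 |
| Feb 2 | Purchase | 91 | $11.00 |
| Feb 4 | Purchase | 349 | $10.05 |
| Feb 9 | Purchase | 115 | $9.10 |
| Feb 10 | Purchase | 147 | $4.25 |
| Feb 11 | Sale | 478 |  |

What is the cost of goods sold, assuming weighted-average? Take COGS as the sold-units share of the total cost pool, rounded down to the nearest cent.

COGS = $4,474.62

Feb 11, sell 478: 478/934 × $8,743.30 → $4,474.62
Ending inventory (cost pool remaining) = $4,268.68
Check: goods available $8,743.30 = COGS $4,474.62 + ending $4,268.68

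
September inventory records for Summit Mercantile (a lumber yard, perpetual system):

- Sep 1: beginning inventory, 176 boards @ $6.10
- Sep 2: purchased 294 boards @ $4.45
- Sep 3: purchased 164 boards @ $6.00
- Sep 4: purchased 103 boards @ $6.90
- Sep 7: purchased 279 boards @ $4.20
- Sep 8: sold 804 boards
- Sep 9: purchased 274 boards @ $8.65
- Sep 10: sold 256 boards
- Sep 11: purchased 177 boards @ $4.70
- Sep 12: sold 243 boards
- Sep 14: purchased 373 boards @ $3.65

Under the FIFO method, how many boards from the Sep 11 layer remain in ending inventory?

164

Sep 8, 804 sold [FIFO — oldest first]: 176 @ $6.10 + 294 @ $4.45 + 164 @ $6.00 + 103 @ $6.90 + 67 @ $4.20 = $4,358.00
Sep 10, 256 sold [FIFO — oldest first]: 212 @ $4.20 + 44 @ $8.65 = $1,271.00
Sep 12, 243 sold [FIFO — oldest first]: 230 @ $8.65 + 13 @ $4.70 = $2,050.60
Total COGS = $4,358.00 + $1,271.00 + $2,050.60 = $7,679.60
Ending inventory: 164 @ $4.70 + 373 @ $3.65 = $2,132.25
Check: goods available $9,811.85 = COGS $7,679.60 + ending $2,132.25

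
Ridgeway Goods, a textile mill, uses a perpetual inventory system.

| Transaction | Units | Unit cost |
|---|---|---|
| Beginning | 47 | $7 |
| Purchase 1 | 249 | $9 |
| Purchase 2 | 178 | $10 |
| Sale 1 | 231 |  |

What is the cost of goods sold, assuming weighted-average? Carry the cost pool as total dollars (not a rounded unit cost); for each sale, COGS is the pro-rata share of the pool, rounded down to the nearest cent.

After Beginning: 47 on hand, pool $329.00 (≈ $7.0000 each)
After Purchase 1: 296 on hand, pool $2,570.00 (≈ $8.6824 each)
After Purchase 2: 474 on hand, pool $4,350.00 (≈ $9.1772 each)
Sale 1, sell 231: 231/474 × $4,350.00 → $2,119.93
Ending inventory (cost pool remaining) = $2,230.07

COGS = $2,119.93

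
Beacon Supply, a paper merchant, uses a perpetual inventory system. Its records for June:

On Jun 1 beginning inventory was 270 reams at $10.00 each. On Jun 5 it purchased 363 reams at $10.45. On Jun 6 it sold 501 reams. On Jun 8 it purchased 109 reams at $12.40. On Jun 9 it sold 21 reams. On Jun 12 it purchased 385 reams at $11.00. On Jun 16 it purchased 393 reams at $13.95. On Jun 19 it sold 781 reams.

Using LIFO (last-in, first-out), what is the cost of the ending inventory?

Ending inventory = $2,374.00

Jun 6, 501 sold [LIFO — newest first]: 363 @ $10.45 + 138 @ $10.00 = $5,173.35
Jun 9, 21 sold [LIFO — newest first]: 21 @ $12.40 = $260.40
Jun 19, 781 sold [LIFO — newest first]: 393 @ $13.95 + 385 @ $11.00 + 3 @ $12.40 = $9,754.55
Total COGS = $5,173.35 + $260.40 + $9,754.55 = $15,188.30
Ending inventory: 132 @ $10.00 + 85 @ $12.40 = $2,374.00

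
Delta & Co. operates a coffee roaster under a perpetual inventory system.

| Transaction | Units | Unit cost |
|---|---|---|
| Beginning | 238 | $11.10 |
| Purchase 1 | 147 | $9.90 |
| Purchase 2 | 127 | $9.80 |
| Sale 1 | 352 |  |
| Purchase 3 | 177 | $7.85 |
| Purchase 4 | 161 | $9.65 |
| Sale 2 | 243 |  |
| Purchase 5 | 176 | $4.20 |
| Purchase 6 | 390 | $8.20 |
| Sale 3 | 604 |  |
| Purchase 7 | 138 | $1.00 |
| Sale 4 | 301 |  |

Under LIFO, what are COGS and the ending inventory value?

Sale 1 (352) [LIFO — newest first]: 127 @ $9.80 + 147 @ $9.90 + 78 @ $11.10 = $3,565.70
Sale 2 (243) [LIFO — newest first]: 161 @ $9.65 + 82 @ $7.85 = $2,197.35
Sale 3 (604) [LIFO — newest first]: 390 @ $8.20 + 176 @ $4.20 + 38 @ $7.85 = $4,235.50
Sale 4 (301) [LIFO — newest first]: 138 @ $1.00 + 57 @ $7.85 + 106 @ $11.10 = $1,762.05
Total COGS = $3,565.70 + $2,197.35 + $4,235.50 + $1,762.05 = $11,760.60
Ending inventory: 54 @ $11.10 = $599.40
Check: goods available $12,360.00 = COGS $11,760.60 + ending $599.40

COGS = $11,760.60; ending inventory = $599.40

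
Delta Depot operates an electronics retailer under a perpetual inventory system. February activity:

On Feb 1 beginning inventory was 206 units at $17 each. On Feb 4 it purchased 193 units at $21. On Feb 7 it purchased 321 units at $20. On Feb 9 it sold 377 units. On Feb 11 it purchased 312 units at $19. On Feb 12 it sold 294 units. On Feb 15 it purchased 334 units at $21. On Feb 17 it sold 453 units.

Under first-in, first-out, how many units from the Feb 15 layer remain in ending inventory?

Feb 9, 377 sold [FIFO — oldest first]: 206 @ $17 + 171 @ $21 = $7,093
Feb 12, 294 sold [FIFO — oldest first]: 22 @ $21 + 272 @ $20 = $5,902
Feb 17, 453 sold [FIFO — oldest first]: 49 @ $20 + 312 @ $19 + 92 @ $21 = $8,840
Total COGS = $7,093 + $5,902 + $8,840 = $21,835
Ending inventory: 242 @ $21 = $5,082

242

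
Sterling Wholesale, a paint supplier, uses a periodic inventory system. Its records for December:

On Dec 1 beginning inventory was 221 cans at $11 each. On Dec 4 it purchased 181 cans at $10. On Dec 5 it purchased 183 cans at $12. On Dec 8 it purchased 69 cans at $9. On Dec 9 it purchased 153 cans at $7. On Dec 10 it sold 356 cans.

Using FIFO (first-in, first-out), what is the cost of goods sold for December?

Dec 10, 356 sold [FIFO — oldest first]: 221 @ $11 + 135 @ $10 = $3,781
Ending inventory: 46 @ $10 + 183 @ $12 + 69 @ $9 + 153 @ $7 = $4,348

COGS = $3,781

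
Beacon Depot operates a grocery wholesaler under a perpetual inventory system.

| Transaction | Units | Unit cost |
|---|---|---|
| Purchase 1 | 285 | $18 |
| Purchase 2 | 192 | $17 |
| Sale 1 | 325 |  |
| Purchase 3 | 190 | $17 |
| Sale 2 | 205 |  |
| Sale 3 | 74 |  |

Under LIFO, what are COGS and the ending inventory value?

COGS = $10,490; ending inventory = $1,134

Sale 1 (325) [LIFO — newest first]: 192 @ $17 + 133 @ $18 = $5,658
Sale 2 (205) [LIFO — newest first]: 190 @ $17 + 15 @ $18 = $3,500
Sale 3 (74) [LIFO — newest first]: 74 @ $18 = $1,332
Total COGS = $5,658 + $3,500 + $1,332 = $10,490
Ending inventory: 63 @ $18 = $1,134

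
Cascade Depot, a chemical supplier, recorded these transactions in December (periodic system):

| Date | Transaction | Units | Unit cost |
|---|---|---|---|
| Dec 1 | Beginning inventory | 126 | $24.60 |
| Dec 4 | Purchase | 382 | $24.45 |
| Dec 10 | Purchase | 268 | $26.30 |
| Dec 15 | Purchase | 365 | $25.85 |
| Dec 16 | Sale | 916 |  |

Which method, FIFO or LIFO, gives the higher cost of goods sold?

FIFO COGS: 126 @ $24.60 + 382 @ $24.45 + 268 @ $26.30 + 140 @ $25.85 = $23,106.90
LIFO COGS: 365 @ $25.85 + 268 @ $26.30 + 283 @ $24.45 = $23,403.00

LIFO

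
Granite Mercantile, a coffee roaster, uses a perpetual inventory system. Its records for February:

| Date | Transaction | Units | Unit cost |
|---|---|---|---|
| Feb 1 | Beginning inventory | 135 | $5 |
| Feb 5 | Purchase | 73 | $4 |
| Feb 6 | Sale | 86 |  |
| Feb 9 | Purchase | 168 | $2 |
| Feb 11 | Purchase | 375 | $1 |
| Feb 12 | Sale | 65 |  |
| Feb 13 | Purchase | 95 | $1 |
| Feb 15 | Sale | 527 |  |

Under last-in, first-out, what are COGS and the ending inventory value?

Feb 6, 86 sold [LIFO — newest first]: 73 @ $4 + 13 @ $5 = $357
Feb 12, 65 sold [LIFO — newest first]: 65 @ $1 = $65
Feb 15, 527 sold [LIFO — newest first]: 95 @ $1 + 310 @ $1 + 122 @ $2 = $649
Total COGS = $357 + $65 + $649 = $1,071
Ending inventory: 122 @ $5 + 46 @ $2 = $702

COGS = $1,071; ending inventory = $702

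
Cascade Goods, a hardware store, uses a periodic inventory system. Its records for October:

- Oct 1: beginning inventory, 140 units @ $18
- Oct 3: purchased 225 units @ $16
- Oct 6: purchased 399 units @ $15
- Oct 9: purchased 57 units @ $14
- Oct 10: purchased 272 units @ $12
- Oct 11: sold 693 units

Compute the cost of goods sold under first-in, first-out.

COGS = $11,040

Oct 11, 693 sold [FIFO — oldest first]: 140 @ $18 + 225 @ $16 + 328 @ $15 = $11,040
Ending inventory: 71 @ $15 + 57 @ $14 + 272 @ $12 = $5,127
Check: goods available $16,167 = COGS $11,040 + ending $5,127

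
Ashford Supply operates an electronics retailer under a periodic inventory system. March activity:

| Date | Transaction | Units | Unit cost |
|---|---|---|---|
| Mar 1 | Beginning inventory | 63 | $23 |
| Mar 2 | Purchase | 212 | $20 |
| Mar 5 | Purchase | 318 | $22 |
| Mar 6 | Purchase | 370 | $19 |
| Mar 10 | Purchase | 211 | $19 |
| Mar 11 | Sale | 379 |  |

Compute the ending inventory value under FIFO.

Ending inventory = $15,747

Mar 11, 379 sold [FIFO — oldest first]: 63 @ $23 + 212 @ $20 + 104 @ $22 = $7,977
Ending inventory: 214 @ $22 + 370 @ $19 + 211 @ $19 = $15,747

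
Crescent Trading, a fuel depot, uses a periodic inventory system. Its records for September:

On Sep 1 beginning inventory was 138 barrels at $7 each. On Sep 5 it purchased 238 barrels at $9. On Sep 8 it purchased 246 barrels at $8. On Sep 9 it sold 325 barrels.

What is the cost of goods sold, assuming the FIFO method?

COGS = $2,649

Sep 9, 325 sold [FIFO — oldest first]: 138 @ $7 + 187 @ $9 = $2,649
Ending inventory: 51 @ $9 + 246 @ $8 = $2,427
Check: goods available $5,076 = COGS $2,649 + ending $2,427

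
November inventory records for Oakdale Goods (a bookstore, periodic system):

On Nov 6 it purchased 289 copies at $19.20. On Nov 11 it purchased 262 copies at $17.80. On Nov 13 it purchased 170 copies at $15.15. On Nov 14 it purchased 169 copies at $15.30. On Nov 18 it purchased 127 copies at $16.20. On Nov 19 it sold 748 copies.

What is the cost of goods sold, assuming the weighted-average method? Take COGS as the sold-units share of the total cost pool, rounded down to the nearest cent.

COGS = $12,820.44

Nov 19, sell 748: 748/1017 × $17,431.00 → $12,820.44
Ending inventory (cost pool remaining) = $4,610.56
Check: goods available $17,431.00 = COGS $12,820.44 + ending $4,610.56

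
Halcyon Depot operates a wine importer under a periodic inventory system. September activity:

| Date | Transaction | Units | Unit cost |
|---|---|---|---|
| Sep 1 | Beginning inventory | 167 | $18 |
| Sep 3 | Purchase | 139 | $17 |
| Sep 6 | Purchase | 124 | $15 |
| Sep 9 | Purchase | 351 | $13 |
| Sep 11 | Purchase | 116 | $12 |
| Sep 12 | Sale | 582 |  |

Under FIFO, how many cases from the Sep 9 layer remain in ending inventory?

199

Sep 12, 582 sold [FIFO — oldest first]: 167 @ $18 + 139 @ $17 + 124 @ $15 + 152 @ $13 = $9,205
Ending inventory: 199 @ $13 + 116 @ $12 = $3,979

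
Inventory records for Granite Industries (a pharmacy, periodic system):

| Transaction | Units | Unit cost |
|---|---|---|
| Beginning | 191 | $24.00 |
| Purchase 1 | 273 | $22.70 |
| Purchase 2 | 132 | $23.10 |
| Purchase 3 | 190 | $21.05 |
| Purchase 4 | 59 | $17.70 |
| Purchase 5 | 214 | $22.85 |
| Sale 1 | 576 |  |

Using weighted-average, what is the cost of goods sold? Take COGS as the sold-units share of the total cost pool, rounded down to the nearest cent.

COGS = $12,925.46

Sale 1, sell 576: 576/1059 × $23,764.00 → $12,925.46
Ending inventory (cost pool remaining) = $10,838.54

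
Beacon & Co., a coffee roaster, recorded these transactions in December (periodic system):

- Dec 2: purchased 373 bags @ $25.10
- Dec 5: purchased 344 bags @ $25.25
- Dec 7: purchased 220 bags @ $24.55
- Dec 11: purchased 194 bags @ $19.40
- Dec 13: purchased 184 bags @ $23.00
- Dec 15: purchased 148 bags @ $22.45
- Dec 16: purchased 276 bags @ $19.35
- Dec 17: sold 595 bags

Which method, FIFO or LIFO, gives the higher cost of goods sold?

FIFO COGS: 373 @ $25.10 + 222 @ $25.25 = $14,967.80
LIFO COGS: 276 @ $19.35 + 148 @ $22.45 + 171 @ $23.00 = $12,596.20

FIFO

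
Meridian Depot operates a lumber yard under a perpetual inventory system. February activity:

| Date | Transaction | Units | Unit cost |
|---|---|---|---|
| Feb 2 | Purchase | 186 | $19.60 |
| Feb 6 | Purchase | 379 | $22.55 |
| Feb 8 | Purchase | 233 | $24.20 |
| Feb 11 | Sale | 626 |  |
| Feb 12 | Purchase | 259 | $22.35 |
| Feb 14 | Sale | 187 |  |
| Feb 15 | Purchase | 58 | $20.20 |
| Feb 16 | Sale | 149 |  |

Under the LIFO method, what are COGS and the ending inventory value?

Feb 11, 626 sold [LIFO — newest first]: 233 @ $24.20 + 379 @ $22.55 + 14 @ $19.60 = $14,459.45
Feb 14, 187 sold [LIFO — newest first]: 187 @ $22.35 = $4,179.45
Feb 16, 149 sold [LIFO — newest first]: 58 @ $20.20 + 72 @ $22.35 + 19 @ $19.60 = $3,153.20
Total COGS = $14,459.45 + $4,179.45 + $3,153.20 = $21,792.10
Ending inventory: 153 @ $19.60 = $2,998.80

COGS = $21,792.10; ending inventory = $2,998.80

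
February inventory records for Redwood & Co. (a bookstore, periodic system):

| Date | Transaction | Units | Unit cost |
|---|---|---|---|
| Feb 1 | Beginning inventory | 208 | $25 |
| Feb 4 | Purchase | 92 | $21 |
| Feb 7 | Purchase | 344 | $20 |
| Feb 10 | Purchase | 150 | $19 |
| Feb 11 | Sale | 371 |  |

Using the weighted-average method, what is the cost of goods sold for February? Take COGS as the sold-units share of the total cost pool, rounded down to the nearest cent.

COGS = $7,878.84

Feb 11, sell 371: 371/794 × $16,862.00 → $7,878.84
Ending inventory (cost pool remaining) = $8,983.16
Check: goods available $16,862.00 = COGS $7,878.84 + ending $8,983.16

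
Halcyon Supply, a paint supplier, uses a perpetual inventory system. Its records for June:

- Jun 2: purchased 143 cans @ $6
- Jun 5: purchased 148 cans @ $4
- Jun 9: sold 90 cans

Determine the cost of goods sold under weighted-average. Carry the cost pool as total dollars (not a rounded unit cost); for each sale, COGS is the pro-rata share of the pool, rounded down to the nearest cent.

After Jun 2: 143 on hand, pool $858.00 (≈ $6.0000 each)
After Jun 5: 291 on hand, pool $1,450.00 (≈ $4.9828 each)
Jun 9, sell 90: 90/291 × $1,450.00 → $448.45
Ending inventory (cost pool remaining) = $1,001.55

COGS = $448.45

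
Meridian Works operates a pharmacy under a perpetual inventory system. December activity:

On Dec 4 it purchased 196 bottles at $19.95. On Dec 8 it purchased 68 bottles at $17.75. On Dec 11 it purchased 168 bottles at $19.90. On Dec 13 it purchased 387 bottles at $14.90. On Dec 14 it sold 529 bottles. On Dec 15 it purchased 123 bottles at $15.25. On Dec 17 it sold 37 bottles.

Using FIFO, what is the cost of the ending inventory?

Ending inventory = $5,645.45

Dec 14, 529 sold [FIFO — oldest first]: 196 @ $19.95 + 68 @ $17.75 + 168 @ $19.90 + 97 @ $14.90 = $9,905.70
Dec 17, 37 sold [FIFO — oldest first]: 37 @ $14.90 = $551.30
Total COGS = $9,905.70 + $551.30 = $10,457.00
Ending inventory: 253 @ $14.90 + 123 @ $15.25 = $5,645.45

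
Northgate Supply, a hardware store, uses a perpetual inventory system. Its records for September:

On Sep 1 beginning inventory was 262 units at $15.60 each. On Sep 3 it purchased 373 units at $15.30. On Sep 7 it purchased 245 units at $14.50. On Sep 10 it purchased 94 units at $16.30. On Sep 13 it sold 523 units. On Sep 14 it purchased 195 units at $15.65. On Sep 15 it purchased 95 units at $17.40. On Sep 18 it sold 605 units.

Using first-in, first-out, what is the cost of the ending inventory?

Sep 13, 523 sold [FIFO — oldest first]: 262 @ $15.60 + 261 @ $15.30 = $8,080.50
Sep 18, 605 sold [FIFO — oldest first]: 112 @ $15.30 + 245 @ $14.50 + 94 @ $16.30 + 154 @ $15.65 = $9,208.40
Total COGS = $8,080.50 + $9,208.40 = $17,288.90
Ending inventory: 41 @ $15.65 + 95 @ $17.40 = $2,294.65
Check: goods available $19,583.55 = COGS $17,288.90 + ending $2,294.65

Ending inventory = $2,294.65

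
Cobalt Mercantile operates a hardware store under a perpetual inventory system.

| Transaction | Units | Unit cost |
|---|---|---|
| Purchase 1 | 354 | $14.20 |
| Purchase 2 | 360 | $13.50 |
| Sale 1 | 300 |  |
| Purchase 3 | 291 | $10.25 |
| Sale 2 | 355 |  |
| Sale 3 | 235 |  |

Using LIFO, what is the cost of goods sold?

Sale 1 (300) [LIFO — newest first]: 300 @ $13.50 = $4,050.00
Sale 2 (355) [LIFO — newest first]: 291 @ $10.25 + 60 @ $13.50 + 4 @ $14.20 = $3,849.55
Sale 3 (235) [LIFO — newest first]: 235 @ $14.20 = $3,337.00
Total COGS = $4,050.00 + $3,849.55 + $3,337.00 = $11,236.55
Ending inventory: 115 @ $14.20 = $1,633.00

COGS = $11,236.55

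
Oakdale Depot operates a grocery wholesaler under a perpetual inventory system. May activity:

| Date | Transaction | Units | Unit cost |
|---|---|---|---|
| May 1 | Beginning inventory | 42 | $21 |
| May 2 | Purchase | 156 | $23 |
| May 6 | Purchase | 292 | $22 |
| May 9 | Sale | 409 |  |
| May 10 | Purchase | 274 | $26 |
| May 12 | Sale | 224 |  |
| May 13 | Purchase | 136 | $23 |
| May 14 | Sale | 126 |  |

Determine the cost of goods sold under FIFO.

May 9, 409 sold [FIFO — oldest first]: 42 @ $21 + 156 @ $23 + 211 @ $22 = $9,112
May 12, 224 sold [FIFO — oldest first]: 81 @ $22 + 143 @ $26 = $5,500
May 14, 126 sold [FIFO — oldest first]: 126 @ $26 = $3,276
Total COGS = $9,112 + $5,500 + $3,276 = $17,888
Ending inventory: 5 @ $26 + 136 @ $23 = $3,258
Check: goods available $21,146 = COGS $17,888 + ending $3,258

COGS = $17,888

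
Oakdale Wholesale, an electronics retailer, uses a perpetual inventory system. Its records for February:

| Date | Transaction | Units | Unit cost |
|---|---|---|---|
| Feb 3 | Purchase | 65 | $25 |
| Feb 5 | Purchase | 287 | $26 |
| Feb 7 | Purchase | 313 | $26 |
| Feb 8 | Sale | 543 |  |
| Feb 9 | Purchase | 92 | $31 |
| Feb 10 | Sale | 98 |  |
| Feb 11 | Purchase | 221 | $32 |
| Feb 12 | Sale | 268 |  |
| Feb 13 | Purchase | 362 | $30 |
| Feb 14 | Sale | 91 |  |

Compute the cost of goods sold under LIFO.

Feb 8, 543 sold [LIFO — newest first]: 313 @ $26 + 230 @ $26 = $14,118
Feb 10, 98 sold [LIFO — newest first]: 92 @ $31 + 6 @ $26 = $3,008
Feb 12, 268 sold [LIFO — newest first]: 221 @ $32 + 47 @ $26 = $8,294
Feb 14, 91 sold [LIFO — newest first]: 91 @ $30 = $2,730
Total COGS = $14,118 + $3,008 + $8,294 + $2,730 = $28,150
Ending inventory: 65 @ $25 + 4 @ $26 + 271 @ $30 = $9,859

COGS = $28,150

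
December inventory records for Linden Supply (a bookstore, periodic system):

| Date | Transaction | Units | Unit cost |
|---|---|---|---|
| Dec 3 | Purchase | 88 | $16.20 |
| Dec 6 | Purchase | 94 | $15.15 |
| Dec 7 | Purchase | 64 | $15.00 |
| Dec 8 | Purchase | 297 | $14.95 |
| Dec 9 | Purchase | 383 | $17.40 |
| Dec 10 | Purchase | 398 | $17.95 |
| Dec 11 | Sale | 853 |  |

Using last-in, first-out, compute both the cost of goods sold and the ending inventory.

Dec 11, 853 sold [LIFO — newest first]: 398 @ $17.95 + 383 @ $17.40 + 72 @ $14.95 = $14,884.70
Ending inventory: 88 @ $16.20 + 94 @ $15.15 + 64 @ $15.00 + 225 @ $14.95 = $7,173.45
Check: goods available $22,058.15 = COGS $14,884.70 + ending $7,173.45

COGS = $14,884.70; ending inventory = $7,173.45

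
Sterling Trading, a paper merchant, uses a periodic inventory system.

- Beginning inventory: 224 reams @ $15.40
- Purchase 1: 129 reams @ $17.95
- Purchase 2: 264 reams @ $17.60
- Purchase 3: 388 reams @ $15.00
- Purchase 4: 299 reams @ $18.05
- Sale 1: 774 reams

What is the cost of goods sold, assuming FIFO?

COGS = $12,766.55

Sale 1 (774) [FIFO — oldest first]: 224 @ $15.40 + 129 @ $17.95 + 264 @ $17.60 + 157 @ $15.00 = $12,766.55
Ending inventory: 231 @ $15.00 + 299 @ $18.05 = $8,861.95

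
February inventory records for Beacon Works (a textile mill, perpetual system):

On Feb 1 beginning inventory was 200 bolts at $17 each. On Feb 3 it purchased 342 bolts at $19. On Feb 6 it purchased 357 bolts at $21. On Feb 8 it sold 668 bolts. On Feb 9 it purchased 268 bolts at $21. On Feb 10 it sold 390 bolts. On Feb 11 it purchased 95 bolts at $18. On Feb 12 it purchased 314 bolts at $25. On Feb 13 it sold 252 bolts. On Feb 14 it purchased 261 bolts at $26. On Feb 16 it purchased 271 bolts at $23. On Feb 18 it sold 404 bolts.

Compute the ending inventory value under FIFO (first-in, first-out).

Feb 8, 668 sold [FIFO — oldest first]: 200 @ $17 + 342 @ $19 + 126 @ $21 = $12,544
Feb 10, 390 sold [FIFO — oldest first]: 231 @ $21 + 159 @ $21 = $8,190
Feb 13, 252 sold [FIFO — oldest first]: 109 @ $21 + 95 @ $18 + 48 @ $25 = $5,199
Feb 18, 404 sold [FIFO — oldest first]: 266 @ $25 + 138 @ $26 = $10,238
Total COGS = $12,544 + $8,190 + $5,199 + $10,238 = $36,171
Ending inventory: 123 @ $26 + 271 @ $23 = $9,431

Ending inventory = $9,431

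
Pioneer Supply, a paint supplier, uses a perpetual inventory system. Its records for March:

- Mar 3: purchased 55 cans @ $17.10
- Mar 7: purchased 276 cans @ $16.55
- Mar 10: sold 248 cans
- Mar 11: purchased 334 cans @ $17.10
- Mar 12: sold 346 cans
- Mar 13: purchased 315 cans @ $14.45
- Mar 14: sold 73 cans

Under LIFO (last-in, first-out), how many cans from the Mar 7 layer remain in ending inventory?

16

Mar 10, 248 sold [LIFO — newest first]: 248 @ $16.55 = $4,104.40
Mar 12, 346 sold [LIFO — newest first]: 334 @ $17.10 + 12 @ $16.55 = $5,910.00
Mar 14, 73 sold [LIFO — newest first]: 73 @ $14.45 = $1,054.85
Total COGS = $4,104.40 + $5,910.00 + $1,054.85 = $11,069.25
Ending inventory: 55 @ $17.10 + 16 @ $16.55 + 242 @ $14.45 = $4,702.20
Check: goods available $15,771.45 = COGS $11,069.25 + ending $4,702.20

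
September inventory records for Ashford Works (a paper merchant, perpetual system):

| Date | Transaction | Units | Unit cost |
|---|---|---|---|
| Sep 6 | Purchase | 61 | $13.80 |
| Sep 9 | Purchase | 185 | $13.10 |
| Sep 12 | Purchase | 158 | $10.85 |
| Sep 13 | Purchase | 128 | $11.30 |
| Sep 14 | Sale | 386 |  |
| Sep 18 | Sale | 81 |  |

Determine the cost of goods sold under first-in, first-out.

Sep 14, 386 sold [FIFO — oldest first]: 61 @ $13.80 + 185 @ $13.10 + 140 @ $10.85 = $4,784.30
Sep 18, 81 sold [FIFO — oldest first]: 18 @ $10.85 + 63 @ $11.30 = $907.20
Total COGS = $4,784.30 + $907.20 = $5,691.50
Ending inventory: 65 @ $11.30 = $734.50

COGS = $5,691.50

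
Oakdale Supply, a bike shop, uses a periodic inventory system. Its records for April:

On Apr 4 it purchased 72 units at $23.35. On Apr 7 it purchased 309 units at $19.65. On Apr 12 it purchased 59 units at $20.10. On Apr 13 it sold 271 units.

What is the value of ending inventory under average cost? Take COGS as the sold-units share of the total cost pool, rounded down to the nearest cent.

Ending inventory = $3,433.37

Apr 13, sell 271: 271/440 × $8,938.95 → $5,505.58
Ending inventory (cost pool remaining) = $3,433.37
Check: goods available $8,938.95 = COGS $5,505.58 + ending $3,433.37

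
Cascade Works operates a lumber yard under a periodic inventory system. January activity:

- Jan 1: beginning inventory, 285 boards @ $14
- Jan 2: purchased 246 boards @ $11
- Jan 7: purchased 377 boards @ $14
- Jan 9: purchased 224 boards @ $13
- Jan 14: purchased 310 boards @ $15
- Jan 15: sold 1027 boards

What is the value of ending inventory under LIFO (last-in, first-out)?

Ending inventory = $5,420

Jan 15, 1027 sold [LIFO — newest first]: 310 @ $15 + 224 @ $13 + 377 @ $14 + 116 @ $11 = $14,116
Ending inventory: 285 @ $14 + 130 @ $11 = $5,420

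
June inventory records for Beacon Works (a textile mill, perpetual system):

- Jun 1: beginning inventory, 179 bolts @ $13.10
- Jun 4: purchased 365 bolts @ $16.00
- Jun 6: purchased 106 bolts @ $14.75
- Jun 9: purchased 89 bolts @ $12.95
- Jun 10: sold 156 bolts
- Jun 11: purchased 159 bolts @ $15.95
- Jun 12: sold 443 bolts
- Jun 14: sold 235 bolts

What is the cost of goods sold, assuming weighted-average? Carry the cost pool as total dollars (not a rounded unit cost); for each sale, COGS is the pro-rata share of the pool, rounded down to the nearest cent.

After Jun 1: 179 on hand, pool $2,344.90 (≈ $13.1000 each)
After Jun 4: 544 on hand, pool $8,184.90 (≈ $15.0458 each)
After Jun 6: 650 on hand, pool $9,748.40 (≈ $14.9975 each)
After Jun 9: 739 on hand, pool $10,900.95 (≈ $14.7509 each)
Jun 10, sell 156: 156/739 × $10,900.95 → $2,301.14
After Jun 11: 742 on hand, pool $11,135.86 (≈ $15.0079 each)
Jun 12, sell 443: 443/742 × $11,135.86 → $6,648.49
Jun 14, sell 235: 235/299 × $4,487.37 → $3,526.86
Total COGS = $2,301.14 + $6,648.49 + $3,526.86 = $12,476.49
Ending inventory (cost pool remaining) = $960.51
Check: goods available $13,437.00 = COGS $12,476.49 + ending $960.51

COGS = $12,476.49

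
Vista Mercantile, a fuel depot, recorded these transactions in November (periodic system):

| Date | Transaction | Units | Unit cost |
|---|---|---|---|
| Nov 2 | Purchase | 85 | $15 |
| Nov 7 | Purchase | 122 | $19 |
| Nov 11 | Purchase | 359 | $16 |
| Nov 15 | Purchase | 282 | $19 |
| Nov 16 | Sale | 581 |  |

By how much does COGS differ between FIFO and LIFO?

$520

FIFO COGS: 85 @ $15 + 122 @ $19 + 359 @ $16 + 15 @ $19 = $9,622
LIFO COGS: 282 @ $19 + 299 @ $16 = $10,142
Difference = |$9,622 − $10,142| = $520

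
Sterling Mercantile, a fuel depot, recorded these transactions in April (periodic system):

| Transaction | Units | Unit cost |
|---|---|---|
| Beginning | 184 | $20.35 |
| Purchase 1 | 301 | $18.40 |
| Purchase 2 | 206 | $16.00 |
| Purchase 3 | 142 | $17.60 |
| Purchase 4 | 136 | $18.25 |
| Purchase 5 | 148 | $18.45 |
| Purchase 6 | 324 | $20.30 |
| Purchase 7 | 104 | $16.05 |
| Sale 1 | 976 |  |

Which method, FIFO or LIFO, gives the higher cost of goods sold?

LIFO

FIFO COGS: 184 @ $20.35 + 301 @ $18.40 + 206 @ $16.00 + 142 @ $17.60 + 136 @ $18.25 + 7 @ $18.45 = $17,689.15
LIFO COGS: 104 @ $16.05 + 324 @ $20.30 + 148 @ $18.45 + 136 @ $18.25 + 142 @ $17.60 + 122 @ $16.00 = $17,910.20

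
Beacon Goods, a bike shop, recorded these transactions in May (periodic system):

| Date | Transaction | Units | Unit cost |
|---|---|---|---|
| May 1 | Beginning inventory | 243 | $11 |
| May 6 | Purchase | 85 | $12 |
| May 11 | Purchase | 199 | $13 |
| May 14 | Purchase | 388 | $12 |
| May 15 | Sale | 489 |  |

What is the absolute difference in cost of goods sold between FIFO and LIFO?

FIFO COGS: 243 @ $11 + 85 @ $12 + 161 @ $13 = $5,786
LIFO COGS: 388 @ $12 + 101 @ $13 = $5,969
Difference = |$5,786 − $5,969| = $183

$183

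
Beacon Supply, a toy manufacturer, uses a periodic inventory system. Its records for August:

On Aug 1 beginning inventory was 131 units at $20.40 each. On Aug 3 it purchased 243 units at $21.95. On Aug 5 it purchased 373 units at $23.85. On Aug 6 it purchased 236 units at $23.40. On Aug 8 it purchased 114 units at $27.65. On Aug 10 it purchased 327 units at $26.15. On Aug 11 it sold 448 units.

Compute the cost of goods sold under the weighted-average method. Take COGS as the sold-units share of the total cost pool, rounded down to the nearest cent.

Aug 11, sell 448: 448/1424 × $34,127.85 → $10,736.85
Ending inventory (cost pool remaining) = $23,391.00

COGS = $10,736.85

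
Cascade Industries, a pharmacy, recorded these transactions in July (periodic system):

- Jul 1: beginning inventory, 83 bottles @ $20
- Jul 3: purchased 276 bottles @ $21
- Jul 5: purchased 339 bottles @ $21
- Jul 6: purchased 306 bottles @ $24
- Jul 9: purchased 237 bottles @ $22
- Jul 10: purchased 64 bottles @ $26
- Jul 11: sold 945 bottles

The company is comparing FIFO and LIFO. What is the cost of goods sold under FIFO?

COGS = $20,503

FIFO COGS: 83 @ $20 + 276 @ $21 + 339 @ $21 + 247 @ $24 = $20,503
LIFO COGS: 64 @ $26 + 237 @ $22 + 306 @ $24 + 338 @ $21 = $21,320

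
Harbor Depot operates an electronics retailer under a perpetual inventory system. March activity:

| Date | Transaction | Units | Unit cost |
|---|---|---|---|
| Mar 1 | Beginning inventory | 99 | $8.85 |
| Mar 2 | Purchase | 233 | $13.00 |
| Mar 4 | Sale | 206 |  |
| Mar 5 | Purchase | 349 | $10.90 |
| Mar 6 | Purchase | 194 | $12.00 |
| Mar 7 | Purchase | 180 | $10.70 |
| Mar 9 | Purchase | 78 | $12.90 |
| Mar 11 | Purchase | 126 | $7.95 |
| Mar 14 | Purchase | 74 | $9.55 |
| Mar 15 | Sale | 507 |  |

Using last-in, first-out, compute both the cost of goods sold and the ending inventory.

COGS = $7,906.60; ending inventory = $6,771.25

Mar 4, 206 sold [LIFO — newest first]: 206 @ $13.00 = $2,678.00
Mar 15, 507 sold [LIFO — newest first]: 74 @ $9.55 + 126 @ $7.95 + 78 @ $12.90 + 180 @ $10.70 + 49 @ $12.00 = $5,228.60
Total COGS = $2,678.00 + $5,228.60 = $7,906.60
Ending inventory: 99 @ $8.85 + 27 @ $13.00 + 349 @ $10.90 + 145 @ $12.00 = $6,771.25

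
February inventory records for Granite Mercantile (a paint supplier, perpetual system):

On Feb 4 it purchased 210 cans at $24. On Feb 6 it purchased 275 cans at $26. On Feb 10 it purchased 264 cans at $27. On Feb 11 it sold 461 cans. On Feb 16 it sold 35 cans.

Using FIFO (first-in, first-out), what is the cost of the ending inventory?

Ending inventory = $6,831

Feb 11, 461 sold [FIFO — oldest first]: 210 @ $24 + 251 @ $26 = $11,566
Feb 16, 35 sold [FIFO — oldest first]: 24 @ $26 + 11 @ $27 = $921
Total COGS = $11,566 + $921 = $12,487
Ending inventory: 253 @ $27 = $6,831
Check: goods available $19,318 = COGS $12,487 + ending $6,831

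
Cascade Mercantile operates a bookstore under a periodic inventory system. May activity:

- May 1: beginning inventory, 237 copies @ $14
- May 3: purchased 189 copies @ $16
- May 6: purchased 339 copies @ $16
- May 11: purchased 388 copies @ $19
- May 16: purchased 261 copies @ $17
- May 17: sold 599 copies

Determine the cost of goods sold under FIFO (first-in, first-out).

COGS = $9,110

May 17, 599 sold [FIFO — oldest first]: 237 @ $14 + 189 @ $16 + 173 @ $16 = $9,110
Ending inventory: 166 @ $16 + 388 @ $19 + 261 @ $17 = $14,465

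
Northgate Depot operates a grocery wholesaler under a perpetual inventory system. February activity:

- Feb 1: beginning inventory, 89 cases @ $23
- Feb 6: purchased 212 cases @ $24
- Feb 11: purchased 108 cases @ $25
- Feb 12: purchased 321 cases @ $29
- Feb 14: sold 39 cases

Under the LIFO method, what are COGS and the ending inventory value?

COGS = $1,131; ending inventory = $18,013

Feb 14, 39 sold [LIFO — newest first]: 39 @ $29 = $1,131
Ending inventory: 89 @ $23 + 212 @ $24 + 108 @ $25 + 282 @ $29 = $18,013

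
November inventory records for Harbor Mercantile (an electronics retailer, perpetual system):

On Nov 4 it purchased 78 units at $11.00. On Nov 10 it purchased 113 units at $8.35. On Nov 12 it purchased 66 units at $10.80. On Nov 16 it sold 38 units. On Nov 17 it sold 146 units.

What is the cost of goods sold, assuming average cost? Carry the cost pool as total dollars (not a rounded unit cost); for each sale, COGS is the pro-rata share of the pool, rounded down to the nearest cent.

COGS = $1,800.15

After Nov 4: 78 on hand, pool $858.00 (≈ $11.0000 each)
After Nov 10: 191 on hand, pool $1,801.55 (≈ $9.4322 each)
After Nov 12: 257 on hand, pool $2,514.35 (≈ $9.7835 each)
Nov 16, sell 38: 38/257 × $2,514.35 → $371.77
Nov 17, sell 146: 146/219 × $2,142.58 → $1,428.38
Total COGS = $371.77 + $1,428.38 = $1,800.15
Ending inventory (cost pool remaining) = $714.20
Check: goods available $2,514.35 = COGS $1,800.15 + ending $714.20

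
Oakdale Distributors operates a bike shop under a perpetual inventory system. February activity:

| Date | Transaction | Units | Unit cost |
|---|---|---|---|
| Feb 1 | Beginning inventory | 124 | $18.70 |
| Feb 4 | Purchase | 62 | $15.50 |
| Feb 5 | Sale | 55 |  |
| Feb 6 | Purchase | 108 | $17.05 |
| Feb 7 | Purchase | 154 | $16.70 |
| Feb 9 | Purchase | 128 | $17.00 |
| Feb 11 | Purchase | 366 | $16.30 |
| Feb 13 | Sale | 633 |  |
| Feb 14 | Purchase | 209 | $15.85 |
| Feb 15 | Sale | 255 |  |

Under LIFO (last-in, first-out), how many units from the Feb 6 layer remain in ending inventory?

77

Feb 5, 55 sold [LIFO — newest first]: 55 @ $15.50 = $852.50
Feb 13, 633 sold [LIFO — newest first]: 366 @ $16.30 + 128 @ $17.00 + 139 @ $16.70 = $10,463.10
Feb 15, 255 sold [LIFO — newest first]: 209 @ $15.85 + 15 @ $16.70 + 31 @ $17.05 = $4,091.70
Total COGS = $852.50 + $10,463.10 + $4,091.70 = $15,407.30
Ending inventory: 124 @ $18.70 + 7 @ $15.50 + 77 @ $17.05 = $3,740.15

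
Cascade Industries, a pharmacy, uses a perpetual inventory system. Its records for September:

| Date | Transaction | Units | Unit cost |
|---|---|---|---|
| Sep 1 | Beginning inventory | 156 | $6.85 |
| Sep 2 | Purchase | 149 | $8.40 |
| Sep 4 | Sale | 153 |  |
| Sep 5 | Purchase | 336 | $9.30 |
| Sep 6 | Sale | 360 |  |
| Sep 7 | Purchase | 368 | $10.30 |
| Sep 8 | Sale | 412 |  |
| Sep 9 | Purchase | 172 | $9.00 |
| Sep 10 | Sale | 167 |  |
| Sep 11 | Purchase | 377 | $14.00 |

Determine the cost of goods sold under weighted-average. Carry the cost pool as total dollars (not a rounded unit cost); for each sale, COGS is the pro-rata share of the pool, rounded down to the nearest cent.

After Sep 1: 156 on hand, pool $1,068.60 (≈ $6.8500 each)
After Sep 2: 305 on hand, pool $2,320.20 (≈ $7.6072 each)
Sep 4, sell 153: 153/305 × $2,320.20 → $1,163.90
After Sep 5: 488 on hand, pool $4,281.10 (≈ $8.7727 each)
Sep 6, sell 360: 360/488 × $4,281.10 → $3,158.18
After Sep 7: 496 on hand, pool $4,913.32 (≈ $9.9059 each)
Sep 8, sell 412: 412/496 × $4,913.32 → $4,081.22
After Sep 9: 256 on hand, pool $2,380.10 (≈ $9.2973 each)
Sep 10, sell 167: 167/256 × $2,380.10 → $1,552.64
After Sep 11: 466 on hand, pool $6,105.46 (≈ $13.1018 each)
Total COGS = $1,163.90 + $3,158.18 + $4,081.22 + $1,552.64 = $9,955.94
Ending inventory (cost pool remaining) = $6,105.46

COGS = $9,955.94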